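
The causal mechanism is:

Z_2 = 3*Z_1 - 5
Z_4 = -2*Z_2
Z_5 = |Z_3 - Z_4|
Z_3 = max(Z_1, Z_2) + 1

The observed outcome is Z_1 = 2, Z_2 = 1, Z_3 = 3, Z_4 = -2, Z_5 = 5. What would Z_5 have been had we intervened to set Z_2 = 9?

do(Z_2=9) replaces the equation Z_2 = 3*Z_1 - 5 with the constant Z_2 = 9.
Z_3 = max(Z_1, Z_2) + 1  [with Z_1=2, Z_2=9]  = 10
Z_4 = -2*Z_2  [with Z_2=9]  = -18
Z_5 = |Z_3 - Z_4|  [with Z_3=10, Z_4=-18]  = 28

28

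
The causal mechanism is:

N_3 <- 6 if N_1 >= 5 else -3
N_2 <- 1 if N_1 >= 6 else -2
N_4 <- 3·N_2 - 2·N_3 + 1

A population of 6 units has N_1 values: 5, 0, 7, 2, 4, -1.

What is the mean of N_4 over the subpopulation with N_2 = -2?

-2.6

Conditioning on N_2=-2 selects the 5 unit(s) with N_1 ∈ {5, 0, 2, 4, -1}. Their N_4 values: -17, 1, 1, 1, 1. Mean = -2.6.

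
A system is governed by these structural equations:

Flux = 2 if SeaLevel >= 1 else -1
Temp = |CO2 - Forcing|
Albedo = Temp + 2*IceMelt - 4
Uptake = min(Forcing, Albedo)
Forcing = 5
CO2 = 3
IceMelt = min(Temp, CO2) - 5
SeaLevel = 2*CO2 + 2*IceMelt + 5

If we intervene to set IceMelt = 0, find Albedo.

Intervening sets IceMelt = 0 and removes its equation (IceMelt = min(Temp, CO2) - 5).
Temp = |CO2 - Forcing|  [with CO2=3, Forcing=5]  = 2
Albedo = Temp + 2*IceMelt - 4  [with Temp=2, IceMelt=0]  = -2

-2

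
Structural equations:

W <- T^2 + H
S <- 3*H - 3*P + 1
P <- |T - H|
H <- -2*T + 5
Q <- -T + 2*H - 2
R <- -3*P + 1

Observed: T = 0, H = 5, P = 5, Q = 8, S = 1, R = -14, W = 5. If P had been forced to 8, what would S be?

-8

do(P=8) replaces the equation P <- |T - H| with the constant P = 8.
H = -2*T + 5  [with T=0]  = 5
S = 3*H - 3*P + 1  [with H=5, P=8]  = -8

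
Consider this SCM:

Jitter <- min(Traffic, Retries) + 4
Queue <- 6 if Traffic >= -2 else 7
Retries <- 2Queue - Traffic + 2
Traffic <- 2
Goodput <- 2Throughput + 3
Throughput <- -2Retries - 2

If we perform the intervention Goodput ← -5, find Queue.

do(Goodput=-5) replaces the equation Goodput <- 2Throughput + 3 with the constant Goodput = -5.
Queue is not downstream of the intervention, so its value is determined by the original equations.
Queue = 6 if Traffic >= -2 else 7  [with Traffic=2]  = 6

6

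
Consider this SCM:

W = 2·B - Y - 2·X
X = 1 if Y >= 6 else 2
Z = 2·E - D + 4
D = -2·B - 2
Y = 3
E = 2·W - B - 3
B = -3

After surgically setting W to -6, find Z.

The intervention breaks the incoming arrows to W: W = 2·B - Y - 2·X no longer applies, and W = -6.
E = 2·W - B - 3  [with W=-6, B=-3]  = -12
D = -2·B - 2  [with B=-3]  = 4
Z = 2·E - D + 4  [with E=-12, D=4]  = -24

-24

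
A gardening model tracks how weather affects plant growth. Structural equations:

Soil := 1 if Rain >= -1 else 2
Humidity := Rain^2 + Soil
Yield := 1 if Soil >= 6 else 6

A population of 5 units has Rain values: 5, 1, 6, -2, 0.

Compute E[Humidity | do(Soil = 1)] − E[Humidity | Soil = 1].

Under do(Soil=1), Soil's equation is replaced by Soil=1 for every unit. Per-unit Humidity: 26, 2, 37, 5, 1. Mean = 14.2.
Observing Soil=1 restricts to units where Soil's equation naturally yields 1: Rain ∈ {5, 1, 6, 0}. In that subpopulation Humidity = 26, 2, 37, 1, mean 16.5.
Difference = 14.2 − 16.5 = -2.3.

-2.3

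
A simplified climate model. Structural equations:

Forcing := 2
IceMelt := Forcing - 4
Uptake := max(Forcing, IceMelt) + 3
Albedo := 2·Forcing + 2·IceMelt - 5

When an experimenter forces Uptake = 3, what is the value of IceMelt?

-2

The intervention breaks the incoming arrows to Uptake: Uptake := max(Forcing, IceMelt) + 3 no longer applies, and Uptake = 3.
Since IceMelt is not a descendant of the intervened variable, it is unaffected.
IceMelt = Forcing - 4  [with Forcing=2]  = -2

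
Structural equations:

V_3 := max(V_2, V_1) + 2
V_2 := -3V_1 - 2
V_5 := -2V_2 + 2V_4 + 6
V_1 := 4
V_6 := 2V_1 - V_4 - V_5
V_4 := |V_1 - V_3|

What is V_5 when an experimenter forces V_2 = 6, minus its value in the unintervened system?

-36

do(V_2=6) replaces the equation V_2 := -3V_1 - 2 with the constant V_2 = 6.
V_3 = max(V_2, V_1) + 2  [with V_2=6, V_1=4]  = 8
V_4 = |V_1 - V_3|  [with V_1=4, V_3=8]  = 4
V_5 = -2V_2 + 2V_4 + 6  [with V_2=6, V_4=4]  = 2
Without intervention: V_2 = -3V_1 - 2  [with V_1=4]  = -14; V_3 = max(V_2, V_1) + 2  [with V_2=-14, V_1=4]  = 6; V_4 = |V_1 - V_3|  [with V_1=4, V_3=6]  = 2; V_5 = -2V_2 + 2V_4 + 6  [with V_2=-14, V_4=2]  = 38.
Change = 2 − 38 = -36.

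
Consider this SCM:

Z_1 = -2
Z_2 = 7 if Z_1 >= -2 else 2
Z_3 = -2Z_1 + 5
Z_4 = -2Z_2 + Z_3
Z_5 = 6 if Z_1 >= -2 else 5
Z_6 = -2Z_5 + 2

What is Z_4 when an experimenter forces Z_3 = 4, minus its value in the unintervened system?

The intervention breaks the incoming arrows to Z_3: Z_3 = -2Z_1 + 5 no longer applies, and Z_3 = 4.
Z_2 = 7 if Z_1 >= -2 else 2  [with Z_1=-2]  = 7
Z_4 = -2Z_2 + Z_3  [with Z_2=7, Z_3=4]  = -10
Without intervention: Z_2 = 7 if Z_1 >= -2 else 2  [with Z_1=-2]  = 7; Z_3 = -2Z_1 + 5  [with Z_1=-2]  = 9; Z_4 = -2Z_2 + Z_3  [with Z_2=7, Z_3=9]  = -5.
Change = -10 − (-5) = -5.

-5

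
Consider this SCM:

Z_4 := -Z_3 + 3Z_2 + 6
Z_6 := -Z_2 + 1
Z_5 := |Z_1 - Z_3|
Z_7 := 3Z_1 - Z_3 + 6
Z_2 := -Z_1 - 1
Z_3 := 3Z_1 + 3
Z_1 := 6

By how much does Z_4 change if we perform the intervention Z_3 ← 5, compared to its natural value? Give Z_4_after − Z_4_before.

The intervention breaks the incoming arrows to Z_3: Z_3 := 3Z_1 + 3 no longer applies, and Z_3 = 5.
Z_2 = -Z_1 - 1  [with Z_1=6]  = -7
Z_4 = -Z_3 + 3Z_2 + 6  [with Z_3=5, Z_2=-7]  = -20
Without intervention: Z_2 = -Z_1 - 1  [with Z_1=6]  = -7; Z_3 = 3Z_1 + 3  [with Z_1=6]  = 21; Z_4 = -Z_3 + 3Z_2 + 6  [with Z_3=21, Z_2=-7]  = -36.
Change = -20 − (-36) = 16.

16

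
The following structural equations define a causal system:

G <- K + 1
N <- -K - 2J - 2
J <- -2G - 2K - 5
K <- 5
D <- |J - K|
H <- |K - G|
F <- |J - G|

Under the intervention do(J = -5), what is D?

The intervention breaks the incoming arrows to J: J <- -2G - 2K - 5 no longer applies, and J = -5.
D = |J - K|  [with J=-5, K=5]  = 10

10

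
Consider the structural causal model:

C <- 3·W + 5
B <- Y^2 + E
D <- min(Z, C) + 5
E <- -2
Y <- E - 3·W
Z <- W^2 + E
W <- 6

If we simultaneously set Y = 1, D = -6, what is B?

-1

Setting Y = 1, D = -6 by intervention discards those variables' equations.
B = Y^2 + E  [with Y=1, E=-2]  = -1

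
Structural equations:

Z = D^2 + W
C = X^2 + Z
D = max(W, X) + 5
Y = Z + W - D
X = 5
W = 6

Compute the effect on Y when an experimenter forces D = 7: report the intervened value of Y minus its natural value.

do(D=7) replaces the equation D = max(W, X) + 5 with the constant D = 7.
Z = D^2 + W  [with D=7, W=6]  = 55
Y = Z + W - D  [with Z=55, W=6, D=7]  = 54
Without intervention: D = max(W, X) + 5  [with W=6, X=5]  = 11; Z = D^2 + W  [with D=11, W=6]  = 127; Y = Z + W - D  [with Z=127, W=6, D=11]  = 122.
Change = 54 − 122 = -68.

-68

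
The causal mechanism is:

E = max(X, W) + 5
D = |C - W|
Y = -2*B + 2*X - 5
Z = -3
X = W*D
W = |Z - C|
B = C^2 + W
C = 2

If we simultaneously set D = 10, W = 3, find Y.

41

The joint intervention fixes D = 10, W = 3, removing each variable's own equation.
X = W*D  [with W=3, D=10]  = 30
B = C^2 + W  [with C=2, W=3]  = 7
Y = -2*B + 2*X - 5  [with B=7, X=30]  = 41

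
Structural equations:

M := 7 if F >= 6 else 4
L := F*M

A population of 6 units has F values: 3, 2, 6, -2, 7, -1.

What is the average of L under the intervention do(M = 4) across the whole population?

10

Under do(M=4), M's equation is replaced by M=4 for every unit. Per-unit L: 12, 8, 24, -8, 28, -4. Mean = 10.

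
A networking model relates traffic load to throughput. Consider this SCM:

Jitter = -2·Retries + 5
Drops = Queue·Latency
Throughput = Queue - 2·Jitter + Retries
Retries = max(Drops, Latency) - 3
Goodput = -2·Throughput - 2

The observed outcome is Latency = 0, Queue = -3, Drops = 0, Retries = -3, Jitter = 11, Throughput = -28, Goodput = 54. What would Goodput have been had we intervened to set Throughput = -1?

0

Intervening sets Throughput = -1 and removes its equation (Throughput = Queue - 2·Jitter + Retries).
Goodput = -2·Throughput - 2  [with Throughput=-1]  = 0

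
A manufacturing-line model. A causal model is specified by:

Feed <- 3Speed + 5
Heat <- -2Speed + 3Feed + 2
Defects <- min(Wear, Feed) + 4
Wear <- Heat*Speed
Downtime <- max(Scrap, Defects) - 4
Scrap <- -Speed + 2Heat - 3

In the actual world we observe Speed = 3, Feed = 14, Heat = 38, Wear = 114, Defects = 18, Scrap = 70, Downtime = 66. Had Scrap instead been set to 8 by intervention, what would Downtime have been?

14

Intervening sets Scrap = 8 and removes its equation (Scrap <- -Speed + 2Heat - 3).
Feed = 3Speed + 5  [with Speed=3]  = 14
Heat = -2Speed + 3Feed + 2  [with Speed=3, Feed=14]  = 38
Wear = Heat*Speed  [with Heat=38, Speed=3]  = 114
Defects = min(Wear, Feed) + 4  [with Wear=114, Feed=14]  = 18
Downtime = max(Scrap, Defects) - 4  [with Scrap=8, Defects=18]  = 14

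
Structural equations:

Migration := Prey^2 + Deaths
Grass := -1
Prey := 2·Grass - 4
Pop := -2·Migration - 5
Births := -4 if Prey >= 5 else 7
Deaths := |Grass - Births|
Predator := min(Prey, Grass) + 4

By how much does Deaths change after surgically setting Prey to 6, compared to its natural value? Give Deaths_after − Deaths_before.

do(Prey=6) replaces the equation Prey := 2·Grass - 4 with the constant Prey = 6.
Births = -4 if Prey >= 5 else 7  [with Prey=6]  = -4
Deaths = |Grass - Births|  [with Grass=-1, Births=-4]  = 3
Without intervention: Prey = 2·Grass - 4  [with Grass=-1]  = -6; Births = -4 if Prey >= 5 else 7  [with Prey=-6]  = 7; Deaths = |Grass - Births|  [with Grass=-1, Births=7]  = 8.
Change = 3 − 8 = -5.

-5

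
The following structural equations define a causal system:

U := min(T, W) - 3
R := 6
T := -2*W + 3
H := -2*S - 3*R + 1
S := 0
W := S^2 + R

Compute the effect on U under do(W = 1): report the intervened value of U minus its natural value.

10

The intervention breaks the incoming arrows to W: W := S^2 + R no longer applies, and W = 1.
T = -2*W + 3  [with W=1]  = 1
U = min(T, W) - 3  [with T=1, W=1]  = -2
Without intervention: W = S^2 + R  [with S=0, R=6]  = 6; T = -2*W + 3  [with W=6]  = -9; U = min(T, W) - 3  [with T=-9, W=6]  = -12.
Change = -2 − (-12) = 10.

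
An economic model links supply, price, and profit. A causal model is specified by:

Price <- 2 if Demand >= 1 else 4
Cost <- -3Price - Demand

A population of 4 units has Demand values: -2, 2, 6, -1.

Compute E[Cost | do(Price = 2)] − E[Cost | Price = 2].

2.75

Every unit gets Price=2 under the intervention. Cost values become -4, -8, -12, -5; E[Cost|do(Price=2)] = -7.25.
Conditioning on Price=2 selects the 2 unit(s) with Demand ∈ {2, 6}. Their Cost values: -8, -12. Mean = -10.
Difference = -7.25 − (-10) = 2.75.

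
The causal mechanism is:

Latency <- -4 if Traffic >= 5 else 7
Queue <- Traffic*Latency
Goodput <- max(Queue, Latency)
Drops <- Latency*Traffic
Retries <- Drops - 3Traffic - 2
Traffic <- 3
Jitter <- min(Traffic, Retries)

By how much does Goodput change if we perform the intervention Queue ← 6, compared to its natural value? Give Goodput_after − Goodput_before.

The intervention breaks the incoming arrows to Queue: Queue <- Traffic*Latency no longer applies, and Queue = 6.
Latency = -4 if Traffic >= 5 else 7  [with Traffic=3]  = 7
Goodput = max(Queue, Latency)  [with Queue=6, Latency=7]  = 7
Without intervention: Latency = -4 if Traffic >= 5 else 7  [with Traffic=3]  = 7; Queue = Traffic*Latency  [with Traffic=3, Latency=7]  = 21; Goodput = max(Queue, Latency)  [with Queue=21, Latency=7]  = 21.
Change = 7 − 21 = -14.

-14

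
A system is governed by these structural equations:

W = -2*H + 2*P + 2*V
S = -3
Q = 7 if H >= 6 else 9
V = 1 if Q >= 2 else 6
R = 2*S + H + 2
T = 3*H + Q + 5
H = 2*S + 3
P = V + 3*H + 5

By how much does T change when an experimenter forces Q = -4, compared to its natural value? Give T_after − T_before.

The intervention breaks the incoming arrows to Q: Q = 7 if H >= 6 else 9 no longer applies, and Q = -4.
H = 2*S + 3  [with S=-3]  = -3
T = 3*H + Q + 5  [with H=-3, Q=-4]  = -8
Without intervention: H = 2*S + 3  [with S=-3]  = -3; Q = 7 if H >= 6 else 9  [with H=-3]  = 9; T = 3*H + Q + 5  [with H=-3, Q=9]  = 5.
Change = -8 − 5 = -13.

-13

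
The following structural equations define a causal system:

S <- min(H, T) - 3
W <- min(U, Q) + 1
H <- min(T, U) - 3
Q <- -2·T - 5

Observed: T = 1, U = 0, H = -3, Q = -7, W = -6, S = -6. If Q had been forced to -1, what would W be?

0

Intervening sets Q = -1 and removes its equation (Q <- -2·T - 5).
W = min(U, Q) + 1  [with U=0, Q=-1]  = 0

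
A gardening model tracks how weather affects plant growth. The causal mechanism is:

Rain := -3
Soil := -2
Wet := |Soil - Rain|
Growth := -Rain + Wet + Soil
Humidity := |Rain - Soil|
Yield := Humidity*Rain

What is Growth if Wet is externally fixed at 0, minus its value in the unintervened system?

-1

The intervention breaks the incoming arrows to Wet: Wet := |Soil - Rain| no longer applies, and Wet = 0.
Growth = -Rain + Wet + Soil  [with Rain=-3, Wet=0, Soil=-2]  = 1
Without intervention: Wet = |Soil - Rain|  [with Soil=-2, Rain=-3]  = 1; Growth = -Rain + Wet + Soil  [with Rain=-3, Wet=1, Soil=-2]  = 2.
Change = 1 − 2 = -1.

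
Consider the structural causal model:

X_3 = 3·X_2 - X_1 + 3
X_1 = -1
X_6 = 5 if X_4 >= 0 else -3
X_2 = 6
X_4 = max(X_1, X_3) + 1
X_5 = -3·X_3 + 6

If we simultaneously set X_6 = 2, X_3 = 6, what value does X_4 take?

Under do(X_6 = 2, X_3 = 6), each intervened variable's structural equation is replaced by its fixed value.
X_4 = max(X_1, X_3) + 1  [with X_1=-1, X_3=6]  = 7

7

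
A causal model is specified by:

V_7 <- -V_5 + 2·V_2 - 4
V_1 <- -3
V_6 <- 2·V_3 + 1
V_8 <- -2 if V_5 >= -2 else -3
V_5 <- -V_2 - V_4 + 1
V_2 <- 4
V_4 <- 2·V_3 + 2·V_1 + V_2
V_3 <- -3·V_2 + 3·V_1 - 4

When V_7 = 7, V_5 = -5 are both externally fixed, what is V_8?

-3

Under do(V_7 = 7, V_5 = -5), each intervened variable's structural equation is replaced by its fixed value.
V_8 = -2 if V_5 >= -2 else -3  [with V_5=-5]  = -3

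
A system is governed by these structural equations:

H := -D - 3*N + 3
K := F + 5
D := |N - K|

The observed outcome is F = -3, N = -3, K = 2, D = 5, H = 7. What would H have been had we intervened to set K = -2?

do(K=-2) replaces the equation K := F + 5 with the constant K = -2.
D = |N - K|  [with N=-3, K=-2]  = 1
H = -D - 3*N + 3  [with D=1, N=-3]  = 11

11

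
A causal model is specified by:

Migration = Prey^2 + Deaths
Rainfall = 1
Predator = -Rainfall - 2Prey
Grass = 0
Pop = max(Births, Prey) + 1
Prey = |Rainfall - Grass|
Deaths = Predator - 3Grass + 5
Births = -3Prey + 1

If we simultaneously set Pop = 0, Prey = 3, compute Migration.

Under do(Pop = 0, Prey = 3), each intervened variable's structural equation is replaced by its fixed value.
Predator = -Rainfall - 2Prey  [with Rainfall=1, Prey=3]  = -7
Deaths = Predator - 3Grass + 5  [with Predator=-7, Grass=0]  = -2
Migration = Prey^2 + Deaths  [with Prey=3, Deaths=-2]  = 7

7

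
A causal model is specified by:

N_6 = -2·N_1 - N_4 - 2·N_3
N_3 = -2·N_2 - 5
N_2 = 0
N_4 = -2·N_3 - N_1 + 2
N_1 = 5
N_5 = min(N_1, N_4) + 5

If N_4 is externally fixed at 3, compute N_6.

Under do(N_4=3), the mechanism N_4 = -2·N_3 - N_1 + 2 is discarded; N_4 is fixed at 3.
N_3 = -2·N_2 - 5  [with N_2=0]  = -5
N_6 = -2·N_1 - N_4 - 2·N_3  [with N_1=5, N_4=3, N_3=-5]  = -3

-3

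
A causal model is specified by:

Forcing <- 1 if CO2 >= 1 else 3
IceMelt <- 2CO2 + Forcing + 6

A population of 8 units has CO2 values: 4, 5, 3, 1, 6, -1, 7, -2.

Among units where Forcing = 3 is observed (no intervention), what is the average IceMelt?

Observing Forcing=3 restricts to units where Forcing's equation naturally yields 3: CO2 ∈ {-1, -2}. In that subpopulation IceMelt = 7, 5, mean 6.

6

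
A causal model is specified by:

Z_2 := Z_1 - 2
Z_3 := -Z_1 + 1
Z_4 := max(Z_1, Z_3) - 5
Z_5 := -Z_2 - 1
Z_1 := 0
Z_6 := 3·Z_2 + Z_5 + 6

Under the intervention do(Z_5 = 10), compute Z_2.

-2

Under do(Z_5=10), the mechanism Z_5 := -Z_2 - 1 is discarded; Z_5 is fixed at 10.
No directed path runs from Z_5 to Z_2, so Z_2 keeps its natural value.
Z_2 = Z_1 - 2  [with Z_1=0]  = -2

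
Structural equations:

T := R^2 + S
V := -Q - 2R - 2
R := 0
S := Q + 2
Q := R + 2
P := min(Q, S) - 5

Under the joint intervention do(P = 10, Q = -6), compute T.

The joint intervention fixes P = 10, Q = -6, removing each variable's own equation.
S = Q + 2  [with Q=-6]  = -4
T = R^2 + S  [with R=0, S=-4]  = -4

-4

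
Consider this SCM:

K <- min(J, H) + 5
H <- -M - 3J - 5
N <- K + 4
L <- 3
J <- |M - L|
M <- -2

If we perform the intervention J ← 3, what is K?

-7

do(J=3) replaces the equation J <- |M - L| with the constant J = 3.
H = -M - 3J - 5  [with M=-2, J=3]  = -12
K = min(J, H) + 5  [with J=3, H=-12]  = -7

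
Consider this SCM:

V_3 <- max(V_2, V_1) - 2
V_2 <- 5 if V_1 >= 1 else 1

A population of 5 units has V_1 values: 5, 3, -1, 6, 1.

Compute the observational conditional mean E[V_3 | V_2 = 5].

3.25

Conditioning on V_2=5 selects the 4 unit(s) with V_1 ∈ {5, 3, 6, 1}. Their V_3 values: 3, 3, 4, 3. Mean = 3.25.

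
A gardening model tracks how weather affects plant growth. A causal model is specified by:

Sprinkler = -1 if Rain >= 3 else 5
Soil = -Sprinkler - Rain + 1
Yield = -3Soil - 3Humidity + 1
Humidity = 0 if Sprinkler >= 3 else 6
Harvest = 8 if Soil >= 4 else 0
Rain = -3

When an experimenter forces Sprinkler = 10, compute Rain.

-3

Under do(Sprinkler=10), the mechanism Sprinkler = -1 if Rain >= 3 else 5 is discarded; Sprinkler is fixed at 10.
Rain is not downstream of the intervention, so its value is determined by the original equations.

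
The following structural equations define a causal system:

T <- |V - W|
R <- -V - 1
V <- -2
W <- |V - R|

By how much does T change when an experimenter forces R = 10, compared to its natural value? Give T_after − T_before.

Under do(R=10), the mechanism R <- -V - 1 is discarded; R is fixed at 10.
W = |V - R|  [with V=-2, R=10]  = 12
T = |V - W|  [with V=-2, W=12]  = 14
Without intervention: R = -V - 1  [with V=-2]  = 1; W = |V - R|  [with V=-2, R=1]  = 3; T = |V - W|  [with V=-2, W=3]  = 5.
Change = 14 − 5 = 9.

9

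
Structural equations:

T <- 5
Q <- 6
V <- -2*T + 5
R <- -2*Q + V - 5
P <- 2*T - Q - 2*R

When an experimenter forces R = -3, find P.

Intervening sets R = -3 and removes its equation (R <- -2*Q + V - 5).
P = 2*T - Q - 2*R  [with T=5, Q=6, R=-3]  = 10

10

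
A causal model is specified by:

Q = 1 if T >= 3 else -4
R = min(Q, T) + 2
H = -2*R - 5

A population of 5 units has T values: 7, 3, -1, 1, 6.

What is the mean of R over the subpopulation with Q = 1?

3

E[R|Q=1] averages over only the 3 units with Q=1 (T = 7, 3, 6): R = 3, 3, 3, mean 3.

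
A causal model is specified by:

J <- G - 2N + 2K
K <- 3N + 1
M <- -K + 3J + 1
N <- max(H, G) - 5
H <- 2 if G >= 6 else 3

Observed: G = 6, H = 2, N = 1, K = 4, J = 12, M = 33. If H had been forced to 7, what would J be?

16

do(H=7) replaces the equation H <- 2 if G >= 6 else 3 with the constant H = 7.
N = max(H, G) - 5  [with H=7, G=6]  = 2
K = 3N + 1  [with N=2]  = 7
J = G - 2N + 2K  [with G=6, N=2, K=7]  = 16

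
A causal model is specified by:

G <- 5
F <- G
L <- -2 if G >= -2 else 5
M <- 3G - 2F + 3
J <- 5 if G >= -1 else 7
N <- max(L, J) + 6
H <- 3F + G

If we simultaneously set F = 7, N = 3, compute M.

4

The joint intervention fixes F = 7, N = 3, removing each variable's own equation.
M = 3G - 2F + 3  [with G=5, F=7]  = 4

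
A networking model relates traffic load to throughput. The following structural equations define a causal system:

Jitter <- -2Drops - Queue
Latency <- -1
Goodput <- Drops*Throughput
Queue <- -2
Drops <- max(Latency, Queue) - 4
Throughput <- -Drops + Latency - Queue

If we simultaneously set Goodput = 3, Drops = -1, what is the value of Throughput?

Under do(Goodput = 3, Drops = -1), each intervened variable's structural equation is replaced by its fixed value.
Throughput = -Drops + Latency - Queue  [with Drops=-1, Latency=-1, Queue=-2]  = 2

2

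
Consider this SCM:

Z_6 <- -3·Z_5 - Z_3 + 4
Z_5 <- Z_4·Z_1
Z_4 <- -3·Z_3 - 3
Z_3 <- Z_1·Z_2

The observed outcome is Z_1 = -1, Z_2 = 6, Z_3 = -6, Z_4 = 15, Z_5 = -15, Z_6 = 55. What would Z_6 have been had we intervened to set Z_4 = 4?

Under do(Z_4=4), the mechanism Z_4 <- -3·Z_3 - 3 is discarded; Z_4 is fixed at 4.
Z_3 = Z_1·Z_2  [with Z_1=-1, Z_2=6]  = -6
Z_5 = Z_4·Z_1  [with Z_4=4, Z_1=-1]  = -4
Z_6 = -3·Z_5 - Z_3 + 4  [with Z_5=-4, Z_3=-6]  = 22

22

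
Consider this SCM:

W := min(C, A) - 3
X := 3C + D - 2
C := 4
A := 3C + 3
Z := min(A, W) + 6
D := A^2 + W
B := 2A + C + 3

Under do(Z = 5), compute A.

15

Under do(Z=5), the mechanism Z := min(A, W) + 6 is discarded; Z is fixed at 5.
A is not downstream of the intervention, so its value is determined by the original equations.
A = 3C + 3  [with C=4]  = 15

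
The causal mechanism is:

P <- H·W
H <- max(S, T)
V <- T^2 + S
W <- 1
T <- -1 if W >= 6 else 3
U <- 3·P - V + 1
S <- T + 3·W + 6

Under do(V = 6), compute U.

31

Under do(V=6), the mechanism V <- T^2 + S is discarded; V is fixed at 6.
T = -1 if W >= 6 else 3  [with W=1]  = 3
S = T + 3·W + 6  [with T=3, W=1]  = 12
H = max(S, T)  [with S=12, T=3]  = 12
P = H·W  [with H=12, W=1]  = 12
U = 3·P - V + 1  [with P=12, V=6]  = 31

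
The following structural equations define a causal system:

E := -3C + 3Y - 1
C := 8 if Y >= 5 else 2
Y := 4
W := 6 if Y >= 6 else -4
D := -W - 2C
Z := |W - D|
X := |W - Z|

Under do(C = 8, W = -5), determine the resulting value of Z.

The joint intervention fixes C = 8, W = -5, removing each variable's own equation.
D = -W - 2C  [with W=-5, C=8]  = -11
Z = |W - D|  [with W=-5, D=-11]  = 6

6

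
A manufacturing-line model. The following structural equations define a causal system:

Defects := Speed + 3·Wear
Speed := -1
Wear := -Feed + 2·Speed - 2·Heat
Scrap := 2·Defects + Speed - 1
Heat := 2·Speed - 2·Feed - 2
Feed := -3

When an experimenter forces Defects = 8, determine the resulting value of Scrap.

The intervention breaks the incoming arrows to Defects: Defects := Speed + 3·Wear no longer applies, and Defects = 8.
Scrap = 2·Defects + Speed - 1  [with Defects=8, Speed=-1]  = 14

14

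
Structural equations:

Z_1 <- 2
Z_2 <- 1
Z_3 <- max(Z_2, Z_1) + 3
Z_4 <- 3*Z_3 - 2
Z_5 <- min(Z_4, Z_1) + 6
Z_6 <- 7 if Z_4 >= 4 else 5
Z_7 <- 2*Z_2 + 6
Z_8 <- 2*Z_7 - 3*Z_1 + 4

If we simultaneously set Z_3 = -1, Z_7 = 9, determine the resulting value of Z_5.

1

Setting Z_3 = -1, Z_7 = 9 by intervention discards those variables' equations.
Z_4 = 3*Z_3 - 2  [with Z_3=-1]  = -5
Z_5 = min(Z_4, Z_1) + 6  [with Z_4=-5, Z_1=2]  = 1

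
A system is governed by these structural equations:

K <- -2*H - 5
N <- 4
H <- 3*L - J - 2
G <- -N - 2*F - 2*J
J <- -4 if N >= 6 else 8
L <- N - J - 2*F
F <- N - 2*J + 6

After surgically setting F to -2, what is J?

8

Under do(F=-2), the mechanism F <- N - 2*J + 6 is discarded; F is fixed at -2.
Since J is not a descendant of the intervened variable, it is unaffected.
J = -4 if N >= 6 else 8  [with N=4]  = 8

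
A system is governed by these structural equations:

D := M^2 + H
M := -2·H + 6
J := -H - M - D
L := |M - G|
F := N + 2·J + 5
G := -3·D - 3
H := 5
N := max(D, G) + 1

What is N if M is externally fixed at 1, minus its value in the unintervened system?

-15

Under do(M=1), the mechanism M := -2·H + 6 is discarded; M is fixed at 1.
D = M^2 + H  [with M=1, H=5]  = 6
G = -3·D - 3  [with D=6]  = -21
N = max(D, G) + 1  [with D=6, G=-21]  = 7
Without intervention: M = -2·H + 6  [with H=5]  = -4; D = M^2 + H  [with M=-4, H=5]  = 21; G = -3·D - 3  [with D=21]  = -66; N = max(D, G) + 1  [with D=21, G=-66]  = 22.
Change = 7 − 22 = -15.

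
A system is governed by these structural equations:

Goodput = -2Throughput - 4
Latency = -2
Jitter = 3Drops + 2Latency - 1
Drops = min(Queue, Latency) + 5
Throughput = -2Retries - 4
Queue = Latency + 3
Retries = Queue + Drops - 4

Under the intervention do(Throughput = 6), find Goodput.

-16

Intervening sets Throughput = 6 and removes its equation (Throughput = -2Retries - 4).
Goodput = -2Throughput - 4  [with Throughput=6]  = -16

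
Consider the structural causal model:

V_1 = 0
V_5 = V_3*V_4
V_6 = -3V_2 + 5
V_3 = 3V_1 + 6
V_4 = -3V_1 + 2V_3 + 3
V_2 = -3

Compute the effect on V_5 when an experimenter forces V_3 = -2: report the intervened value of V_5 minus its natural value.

do(V_3=-2) replaces the equation V_3 = 3V_1 + 6 with the constant V_3 = -2.
V_4 = -3V_1 + 2V_3 + 3  [with V_1=0, V_3=-2]  = -1
V_5 = V_3*V_4  [with V_3=-2, V_4=-1]  = 2
Without intervention: V_3 = 3V_1 + 6  [with V_1=0]  = 6; V_4 = -3V_1 + 2V_3 + 3  [with V_1=0, V_3=6]  = 15; V_5 = V_3*V_4  [with V_3=6, V_4=15]  = 90.
Change = 2 − 90 = -88.

-88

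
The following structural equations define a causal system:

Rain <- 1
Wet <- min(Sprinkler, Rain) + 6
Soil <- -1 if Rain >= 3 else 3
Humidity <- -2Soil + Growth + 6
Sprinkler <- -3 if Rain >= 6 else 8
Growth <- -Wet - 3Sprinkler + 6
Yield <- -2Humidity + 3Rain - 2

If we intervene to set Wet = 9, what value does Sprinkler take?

The intervention breaks the incoming arrows to Wet: Wet <- min(Sprinkler, Rain) + 6 no longer applies, and Wet = 9.
Since Sprinkler is not a descendant of the intervened variable, it is unaffected.
Sprinkler = -3 if Rain >= 6 else 8  [with Rain=1]  = 8

8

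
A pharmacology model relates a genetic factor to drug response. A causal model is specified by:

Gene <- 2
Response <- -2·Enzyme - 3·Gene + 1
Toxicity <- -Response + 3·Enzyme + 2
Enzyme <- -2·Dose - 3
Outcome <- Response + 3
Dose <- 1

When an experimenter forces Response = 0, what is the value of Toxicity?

Intervening sets Response = 0 and removes its equation (Response <- -2·Enzyme - 3·Gene + 1).
Enzyme = -2·Dose - 3  [with Dose=1]  = -5
Toxicity = -Response + 3·Enzyme + 2  [with Response=0, Enzyme=-5]  = -13

-13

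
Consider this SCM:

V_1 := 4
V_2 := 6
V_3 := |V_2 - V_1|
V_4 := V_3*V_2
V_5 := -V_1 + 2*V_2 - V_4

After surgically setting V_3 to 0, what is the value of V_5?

do(V_3=0) replaces the equation V_3 := |V_2 - V_1| with the constant V_3 = 0.
V_4 = V_3*V_2  [with V_3=0, V_2=6]  = 0
V_5 = -V_1 + 2*V_2 - V_4  [with V_1=4, V_2=6, V_4=0]  = 8

8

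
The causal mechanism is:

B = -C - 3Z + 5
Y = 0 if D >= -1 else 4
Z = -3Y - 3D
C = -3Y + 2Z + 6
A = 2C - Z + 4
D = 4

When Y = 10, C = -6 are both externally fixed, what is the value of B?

137

Setting Y = 10, C = -6 by intervention discards those variables' equations.
Z = -3Y - 3D  [with Y=10, D=4]  = -42
B = -C - 3Z + 5  [with C=-6, Z=-42]  = 137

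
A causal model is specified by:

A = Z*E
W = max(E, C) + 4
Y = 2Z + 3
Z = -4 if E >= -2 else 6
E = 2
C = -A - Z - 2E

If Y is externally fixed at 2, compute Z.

do(Y=2) replaces the equation Y = 2Z + 3 with the constant Y = 2.
Z is not downstream of the intervention, so its value is determined by the original equations.
Z = -4 if E >= -2 else 6  [with E=2]  = -4

-4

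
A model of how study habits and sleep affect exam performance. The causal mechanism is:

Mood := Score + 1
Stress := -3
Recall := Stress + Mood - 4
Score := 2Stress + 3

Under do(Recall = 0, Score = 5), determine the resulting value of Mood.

Setting Recall = 0, Score = 5 by intervention discards those variables' equations.
Mood = Score + 1  [with Score=5]  = 6

6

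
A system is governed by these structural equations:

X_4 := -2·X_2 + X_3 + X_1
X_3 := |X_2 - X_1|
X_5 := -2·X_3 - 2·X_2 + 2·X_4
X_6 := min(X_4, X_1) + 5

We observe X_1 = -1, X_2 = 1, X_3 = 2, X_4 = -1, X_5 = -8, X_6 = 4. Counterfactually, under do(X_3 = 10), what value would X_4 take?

7

The intervention breaks the incoming arrows to X_3: X_3 := |X_2 - X_1| no longer applies, and X_3 = 10.
X_4 = -2·X_2 + X_3 + X_1  [with X_2=1, X_3=10, X_1=-1]  = 7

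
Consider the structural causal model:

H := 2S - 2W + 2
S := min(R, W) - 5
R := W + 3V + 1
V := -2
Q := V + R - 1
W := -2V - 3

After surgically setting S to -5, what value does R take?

Under do(S=-5), the mechanism S := min(R, W) - 5 is discarded; S is fixed at -5.
Since R is not a descendant of the intervened variable, it is unaffected.
W = -2V - 3  [with V=-2]  = 1
R = W + 3V + 1  [with W=1, V=-2]  = -4

-4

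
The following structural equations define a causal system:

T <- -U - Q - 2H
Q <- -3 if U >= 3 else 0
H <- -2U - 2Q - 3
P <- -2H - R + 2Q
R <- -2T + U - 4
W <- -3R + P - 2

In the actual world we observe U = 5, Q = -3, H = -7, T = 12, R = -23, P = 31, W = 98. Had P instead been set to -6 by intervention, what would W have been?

61

Intervening sets P = -6 and removes its equation (P <- -2H - R + 2Q).
Q = -3 if U >= 3 else 0  [with U=5]  = -3
H = -2U - 2Q - 3  [with U=5, Q=-3]  = -7
T = -U - Q - 2H  [with U=5, Q=-3, H=-7]  = 12
R = -2T + U - 4  [with T=12, U=5]  = -23
W = -3R + P - 2  [with R=-23, P=-6]  = 61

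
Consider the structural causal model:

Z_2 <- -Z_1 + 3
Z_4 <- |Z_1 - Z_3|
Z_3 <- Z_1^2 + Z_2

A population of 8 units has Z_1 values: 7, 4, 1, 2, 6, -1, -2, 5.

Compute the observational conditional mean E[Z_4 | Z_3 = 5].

4.5

Conditioning on Z_3=5 selects the 2 unit(s) with Z_1 ∈ {2, -1}. Their Z_4 values: 3, 6. Mean = 4.5.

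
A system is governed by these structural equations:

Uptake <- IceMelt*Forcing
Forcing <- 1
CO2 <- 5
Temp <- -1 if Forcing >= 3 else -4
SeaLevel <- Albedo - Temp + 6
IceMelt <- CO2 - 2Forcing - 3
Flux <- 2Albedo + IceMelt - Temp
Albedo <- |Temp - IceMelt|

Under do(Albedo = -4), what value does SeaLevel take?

6

The intervention breaks the incoming arrows to Albedo: Albedo <- |Temp - IceMelt| no longer applies, and Albedo = -4.
Temp = -1 if Forcing >= 3 else -4  [with Forcing=1]  = -4
SeaLevel = Albedo - Temp + 6  [with Albedo=-4, Temp=-4]  = 6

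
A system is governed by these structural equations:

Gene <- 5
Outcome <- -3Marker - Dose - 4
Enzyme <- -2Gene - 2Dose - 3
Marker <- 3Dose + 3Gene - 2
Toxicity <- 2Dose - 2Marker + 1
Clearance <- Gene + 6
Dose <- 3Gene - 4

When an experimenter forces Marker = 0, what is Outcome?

-15

The intervention breaks the incoming arrows to Marker: Marker <- 3Dose + 3Gene - 2 no longer applies, and Marker = 0.
Dose = 3Gene - 4  [with Gene=5]  = 11
Outcome = -3Marker - Dose - 4  [with Marker=0, Dose=11]  = -15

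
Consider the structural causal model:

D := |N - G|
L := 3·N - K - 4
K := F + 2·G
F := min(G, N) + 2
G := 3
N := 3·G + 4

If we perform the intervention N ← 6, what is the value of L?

3

Under do(N=6), the mechanism N := 3·G + 4 is discarded; N is fixed at 6.
F = min(G, N) + 2  [with G=3, N=6]  = 5
K = F + 2·G  [with F=5, G=3]  = 11
L = 3·N - K - 4  [with N=6, K=11]  = 3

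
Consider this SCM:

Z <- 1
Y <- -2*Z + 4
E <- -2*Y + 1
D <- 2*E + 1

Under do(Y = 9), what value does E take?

-17

The intervention breaks the incoming arrows to Y: Y <- -2*Z + 4 no longer applies, and Y = 9.
E = -2*Y + 1  [with Y=9]  = -17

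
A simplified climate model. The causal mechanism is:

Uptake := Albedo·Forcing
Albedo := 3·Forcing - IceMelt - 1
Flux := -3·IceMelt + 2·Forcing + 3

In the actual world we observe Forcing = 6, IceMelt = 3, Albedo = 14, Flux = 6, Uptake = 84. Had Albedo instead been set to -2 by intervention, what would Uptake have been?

-12

do(Albedo=-2) replaces the equation Albedo := 3·Forcing - IceMelt - 1 with the constant Albedo = -2.
Uptake = Albedo·Forcing  [with Albedo=-2, Forcing=6]  = -12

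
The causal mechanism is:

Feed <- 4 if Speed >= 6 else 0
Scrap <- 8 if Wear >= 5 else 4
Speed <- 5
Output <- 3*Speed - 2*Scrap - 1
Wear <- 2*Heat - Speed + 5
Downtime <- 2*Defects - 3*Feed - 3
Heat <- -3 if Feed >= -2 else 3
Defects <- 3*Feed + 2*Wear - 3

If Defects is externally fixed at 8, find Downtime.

13

do(Defects=8) replaces the equation Defects <- 3*Feed + 2*Wear - 3 with the constant Defects = 8.
Feed = 4 if Speed >= 6 else 0  [with Speed=5]  = 0
Downtime = 2*Defects - 3*Feed - 3  [with Defects=8, Feed=0]  = 13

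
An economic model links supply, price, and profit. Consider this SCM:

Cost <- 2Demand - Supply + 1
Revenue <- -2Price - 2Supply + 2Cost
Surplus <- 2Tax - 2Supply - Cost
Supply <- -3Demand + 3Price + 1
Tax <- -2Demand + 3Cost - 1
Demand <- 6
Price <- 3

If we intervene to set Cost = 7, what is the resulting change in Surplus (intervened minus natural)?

-70

The intervention breaks the incoming arrows to Cost: Cost <- 2Demand - Supply + 1 no longer applies, and Cost = 7.
Supply = -3Demand + 3Price + 1  [with Demand=6, Price=3]  = -8
Tax = -2Demand + 3Cost - 1  [with Demand=6, Cost=7]  = 8
Surplus = 2Tax - 2Supply - Cost  [with Tax=8, Supply=-8, Cost=7]  = 25
Without intervention: Supply = -3Demand + 3Price + 1  [with Demand=6, Price=3]  = -8; Cost = 2Demand - Supply + 1  [with Demand=6, Supply=-8]  = 21; Tax = -2Demand + 3Cost - 1  [with Demand=6, Cost=21]  = 50; Surplus = 2Tax - 2Supply - Cost  [with Tax=50, Supply=-8, Cost=21]  = 95.
Change = 25 − 95 = -70.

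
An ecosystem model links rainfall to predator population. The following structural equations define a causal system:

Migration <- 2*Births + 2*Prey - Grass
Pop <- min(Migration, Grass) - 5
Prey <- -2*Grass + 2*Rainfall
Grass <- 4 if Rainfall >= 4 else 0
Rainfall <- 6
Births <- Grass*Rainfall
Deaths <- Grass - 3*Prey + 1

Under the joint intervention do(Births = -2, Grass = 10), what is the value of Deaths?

The joint intervention fixes Births = -2, Grass = 10, removing each variable's own equation.
Prey = -2*Grass + 2*Rainfall  [with Grass=10, Rainfall=6]  = -8
Deaths = Grass - 3*Prey + 1  [with Grass=10, Prey=-8]  = 35

35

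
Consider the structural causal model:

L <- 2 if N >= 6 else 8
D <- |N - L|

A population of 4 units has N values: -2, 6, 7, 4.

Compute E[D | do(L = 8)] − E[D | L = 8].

-2.75

The intervention sets L=8 in all 4 units regardless of N. Recomputing D per unit gives 10, 2, 1, 4; average 4.25.
E[D|L=8] averages over only the 2 units with L=8 (N = -2, 4): D = 10, 4, mean 7.
Difference = 4.25 − 7 = -2.75.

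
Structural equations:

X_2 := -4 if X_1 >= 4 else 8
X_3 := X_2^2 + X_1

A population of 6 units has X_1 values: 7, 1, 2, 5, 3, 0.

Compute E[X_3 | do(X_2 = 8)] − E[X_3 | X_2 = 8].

The intervention sets X_2=8 in all 6 units regardless of X_1. Recomputing X_3 per unit gives 71, 65, 66, 69, 67, 64; average 67.
E[X_3|X_2=8] averages over only the 4 units with X_2=8 (X_1 = 1, 2, 3, 0): X_3 = 65, 66, 67, 64, mean 65.5.
Difference = 67 − 65.5 = 1.5.

1.5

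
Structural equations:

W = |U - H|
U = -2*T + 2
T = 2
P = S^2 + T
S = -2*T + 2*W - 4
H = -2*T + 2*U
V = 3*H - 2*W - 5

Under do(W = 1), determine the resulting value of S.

Intervening sets W = 1 and removes its equation (W = |U - H|).
S = -2*T + 2*W - 4  [with T=2, W=1]  = -6

-6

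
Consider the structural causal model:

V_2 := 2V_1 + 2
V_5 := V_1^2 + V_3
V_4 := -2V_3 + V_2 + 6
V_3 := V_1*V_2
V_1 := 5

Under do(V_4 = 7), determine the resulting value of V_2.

12

The intervention breaks the incoming arrows to V_4: V_4 := -2V_3 + V_2 + 6 no longer applies, and V_4 = 7.
Since V_2 is not a descendant of the intervened variable, it is unaffected.
V_2 = 2V_1 + 2  [with V_1=5]  = 12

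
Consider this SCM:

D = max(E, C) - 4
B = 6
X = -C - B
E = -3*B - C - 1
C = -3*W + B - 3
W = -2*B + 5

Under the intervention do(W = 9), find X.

Under do(W=9), the mechanism W = -2*B + 5 is discarded; W is fixed at 9.
C = -3*W + B - 3  [with W=9, B=6]  = -24
X = -C - B  [with C=-24, B=6]  = 18

18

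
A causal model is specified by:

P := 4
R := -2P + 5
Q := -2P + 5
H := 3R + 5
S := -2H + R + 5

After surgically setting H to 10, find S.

-18

Intervening sets H = 10 and removes its equation (H := 3R + 5).
R = -2P + 5  [with P=4]  = -3
S = -2H + R + 5  [with H=10, R=-3]  = -18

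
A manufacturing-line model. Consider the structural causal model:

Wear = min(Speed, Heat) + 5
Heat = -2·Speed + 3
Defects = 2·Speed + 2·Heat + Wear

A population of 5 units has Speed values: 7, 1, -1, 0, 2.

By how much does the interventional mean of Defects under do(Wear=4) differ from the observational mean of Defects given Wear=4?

-2.6

Every unit gets Wear=4 under the intervention. Defects values become -4, 8, 12, 10, 6; E[Defects|do(Wear=4)] = 6.4.
Conditioning on Wear=4 selects the 2 unit(s) with Speed ∈ {-1, 2}. Their Defects values: 12, 6. Mean = 9.
Difference = 6.4 − 9 = -2.6.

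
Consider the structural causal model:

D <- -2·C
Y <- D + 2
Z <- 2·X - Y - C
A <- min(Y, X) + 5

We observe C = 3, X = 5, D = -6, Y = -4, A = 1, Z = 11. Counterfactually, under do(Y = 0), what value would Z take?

Under do(Y=0), the mechanism Y <- D + 2 is discarded; Y is fixed at 0.
Z = 2·X - Y - C  [with X=5, Y=0, C=3]  = 7

7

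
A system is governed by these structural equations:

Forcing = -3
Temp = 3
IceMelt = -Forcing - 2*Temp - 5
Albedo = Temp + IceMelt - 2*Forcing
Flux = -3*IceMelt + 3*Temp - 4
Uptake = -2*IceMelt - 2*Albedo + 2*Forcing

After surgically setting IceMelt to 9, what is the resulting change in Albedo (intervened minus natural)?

17

The intervention breaks the incoming arrows to IceMelt: IceMelt = -Forcing - 2*Temp - 5 no longer applies, and IceMelt = 9.
Albedo = Temp + IceMelt - 2*Forcing  [with Temp=3, IceMelt=9, Forcing=-3]  = 18
Without intervention: IceMelt = -Forcing - 2*Temp - 5  [with Forcing=-3, Temp=3]  = -8; Albedo = Temp + IceMelt - 2*Forcing  [with Temp=3, IceMelt=-8, Forcing=-3]  = 1.
Change = 18 − 1 = 17.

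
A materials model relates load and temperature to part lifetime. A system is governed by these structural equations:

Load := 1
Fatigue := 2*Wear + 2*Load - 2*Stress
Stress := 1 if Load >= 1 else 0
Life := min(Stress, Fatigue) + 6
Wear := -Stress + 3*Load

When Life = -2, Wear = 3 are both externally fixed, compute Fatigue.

6

Under do(Life = -2, Wear = 3), each intervened variable's structural equation is replaced by its fixed value.
Stress = 1 if Load >= 1 else 0  [with Load=1]  = 1
Fatigue = 2*Wear + 2*Load - 2*Stress  [with Wear=3, Load=1, Stress=1]  = 6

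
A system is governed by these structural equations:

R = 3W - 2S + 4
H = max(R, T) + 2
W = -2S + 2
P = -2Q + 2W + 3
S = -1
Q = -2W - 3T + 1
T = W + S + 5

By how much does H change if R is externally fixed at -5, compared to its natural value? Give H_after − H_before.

-10

Intervening sets R = -5 and removes its equation (R = 3W - 2S + 4).
W = -2S + 2  [with S=-1]  = 4
T = W + S + 5  [with W=4, S=-1]  = 8
H = max(R, T) + 2  [with R=-5, T=8]  = 10
Without intervention: W = -2S + 2  [with S=-1]  = 4; T = W + S + 5  [with W=4, S=-1]  = 8; R = 3W - 2S + 4  [with W=4, S=-1]  = 18; H = max(R, T) + 2  [with R=18, T=8]  = 20.
Change = 10 − 20 = -10.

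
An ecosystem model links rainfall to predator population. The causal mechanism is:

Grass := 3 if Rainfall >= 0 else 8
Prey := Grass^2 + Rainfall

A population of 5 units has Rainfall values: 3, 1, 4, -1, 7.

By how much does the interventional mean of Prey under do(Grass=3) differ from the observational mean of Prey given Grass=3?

Under do(Grass=3), Grass's equation is replaced by Grass=3 for every unit. Per-unit Prey: 12, 10, 13, 8, 16. Mean = 11.8.
Observing Grass=3 restricts to units where Grass's equation naturally yields 3: Rainfall ∈ {3, 1, 4, 7}. In that subpopulation Prey = 12, 10, 13, 16, mean 12.75.
Difference = 11.8 − 12.75 = -0.95.

-0.95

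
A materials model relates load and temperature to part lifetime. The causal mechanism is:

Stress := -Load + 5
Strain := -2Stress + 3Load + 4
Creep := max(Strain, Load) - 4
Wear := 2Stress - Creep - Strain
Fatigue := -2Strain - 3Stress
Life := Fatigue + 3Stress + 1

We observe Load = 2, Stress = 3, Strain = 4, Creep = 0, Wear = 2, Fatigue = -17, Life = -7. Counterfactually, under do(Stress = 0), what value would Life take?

Under do(Stress=0), the mechanism Stress := -Load + 5 is discarded; Stress is fixed at 0.
Strain = -2Stress + 3Load + 4  [with Stress=0, Load=2]  = 10
Fatigue = -2Strain - 3Stress  [with Strain=10, Stress=0]  = -20
Life = Fatigue + 3Stress + 1  [with Fatigue=-20, Stress=0]  = -19

-19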